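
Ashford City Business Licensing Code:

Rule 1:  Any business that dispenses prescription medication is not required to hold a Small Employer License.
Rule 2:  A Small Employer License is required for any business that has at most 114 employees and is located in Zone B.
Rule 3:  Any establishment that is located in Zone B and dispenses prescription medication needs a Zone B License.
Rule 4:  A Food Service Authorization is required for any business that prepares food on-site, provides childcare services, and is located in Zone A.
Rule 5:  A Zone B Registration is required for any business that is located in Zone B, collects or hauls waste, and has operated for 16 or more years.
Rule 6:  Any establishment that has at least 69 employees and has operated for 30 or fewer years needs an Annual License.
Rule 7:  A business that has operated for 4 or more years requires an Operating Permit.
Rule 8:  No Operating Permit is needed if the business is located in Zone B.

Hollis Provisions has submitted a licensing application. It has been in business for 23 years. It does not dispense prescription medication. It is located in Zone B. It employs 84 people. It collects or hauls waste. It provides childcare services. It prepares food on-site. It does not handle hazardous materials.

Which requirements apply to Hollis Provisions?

Annual License, Small Employer License, Zone B Registration

Rule 1: does not dispense prescription medication → Small Employer License exemption does not apply.
Rule 2: employees 84 ≤ 114; is located in Zone B → Small Employer License required.
Rule 3: is located in Zone B; does not dispense prescription medication → Zone B License not required.
Rule 4: prepares food on-site; provides childcare services; is located in Zone B (not: is located in Zone A) → Food Service Authorization not required.
Rule 5: is located in Zone B; collects or hauls waste; years in business 23 ≥ 16 → Zone B Registration required.
Rule 6: employees 84 ≥ 69; years in business 23 ≤ 30 → Annual License required.
Rule 7: years in business 23 ≥ 4 → Operating Permit required.
Rule 8: is located in Zone B → exempt from Operating Permit.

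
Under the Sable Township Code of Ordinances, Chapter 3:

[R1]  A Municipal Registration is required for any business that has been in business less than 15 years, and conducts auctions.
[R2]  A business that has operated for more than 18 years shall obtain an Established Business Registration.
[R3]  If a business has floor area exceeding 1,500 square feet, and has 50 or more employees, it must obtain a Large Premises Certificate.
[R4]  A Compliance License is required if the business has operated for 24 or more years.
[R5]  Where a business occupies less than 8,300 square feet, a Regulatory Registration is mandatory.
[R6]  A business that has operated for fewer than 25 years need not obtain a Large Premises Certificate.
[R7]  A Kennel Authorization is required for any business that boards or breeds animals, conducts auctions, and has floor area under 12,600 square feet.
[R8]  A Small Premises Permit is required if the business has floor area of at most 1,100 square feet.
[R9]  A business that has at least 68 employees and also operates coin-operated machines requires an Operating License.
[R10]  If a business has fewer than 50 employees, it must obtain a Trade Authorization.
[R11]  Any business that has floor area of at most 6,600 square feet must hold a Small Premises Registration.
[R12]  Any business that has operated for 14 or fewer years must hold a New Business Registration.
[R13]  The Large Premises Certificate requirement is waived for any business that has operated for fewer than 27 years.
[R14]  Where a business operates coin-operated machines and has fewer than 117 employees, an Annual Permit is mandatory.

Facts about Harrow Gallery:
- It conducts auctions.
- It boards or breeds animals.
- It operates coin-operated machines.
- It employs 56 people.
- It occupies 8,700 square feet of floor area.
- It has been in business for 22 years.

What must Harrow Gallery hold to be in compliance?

[R1] years in business 22 ≥ 15; conducts auctions → Municipal Registration not required.
[R2] years in business 22 > 18 → Established Business Registration required.
[R3] floor area 8,700 square feet > 1,500 square feet; employees 56 ≥ 50 → Large Premises Certificate required.
[R4] years in business 22 < 24 → Compliance License not required.
[R5] floor area 8,700 square feet ≥ 8,300 square feet → Regulatory Registration not required.
[R6] years in business 22 < 25 → exempt from Large Premises Certificate.
[R7] boards or breeds animals; conducts auctions; floor area 8,700 square feet < 12,600 square feet → Kennel Authorization required.
[R8] floor area 8,700 square feet > 1,100 square feet → Small Premises Permit not required.
[R9] employees 56 < 68; operates coin-operated machines → Operating License not required.
[R10] employees 56 ≥ 50 → Trade Authorization not required.
[R11] floor area 8,700 square feet > 6,600 square feet → Small Premises Registration not required.
[R12] years in business 22 > 14 → New Business Registration not required.
[R13] years in business 22 < 27 → exempt from Large Premises Certificate.
[R14] operates coin-operated machines; employees 56 < 117 → Annual Permit required.

Annual Permit, Established Business Registration, Kennel Authorization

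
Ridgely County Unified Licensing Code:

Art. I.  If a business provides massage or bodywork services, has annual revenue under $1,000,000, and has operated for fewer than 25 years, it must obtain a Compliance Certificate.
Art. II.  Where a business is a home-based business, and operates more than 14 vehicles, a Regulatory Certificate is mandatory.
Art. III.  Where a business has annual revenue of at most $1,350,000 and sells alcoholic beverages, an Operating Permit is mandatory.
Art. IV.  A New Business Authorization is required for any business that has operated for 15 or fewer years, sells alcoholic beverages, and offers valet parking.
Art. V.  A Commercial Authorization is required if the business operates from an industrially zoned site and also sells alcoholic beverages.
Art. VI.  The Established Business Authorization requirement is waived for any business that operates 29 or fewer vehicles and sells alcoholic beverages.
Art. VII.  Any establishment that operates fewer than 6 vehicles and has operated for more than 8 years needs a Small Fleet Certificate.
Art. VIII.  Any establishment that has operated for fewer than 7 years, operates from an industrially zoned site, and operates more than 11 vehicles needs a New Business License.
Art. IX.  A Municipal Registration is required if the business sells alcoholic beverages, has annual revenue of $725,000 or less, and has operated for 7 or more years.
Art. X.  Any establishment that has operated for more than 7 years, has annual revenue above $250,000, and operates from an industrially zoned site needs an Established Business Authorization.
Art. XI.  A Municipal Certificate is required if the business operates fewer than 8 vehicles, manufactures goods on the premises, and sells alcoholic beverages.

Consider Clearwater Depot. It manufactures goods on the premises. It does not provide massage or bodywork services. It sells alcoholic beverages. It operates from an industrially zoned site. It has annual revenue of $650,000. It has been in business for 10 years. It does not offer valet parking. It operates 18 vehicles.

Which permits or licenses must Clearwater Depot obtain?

Commercial Authorization, Municipal Registration, Operating Permit

Art. I. does not provide massage or bodywork services; revenue $650,000 < $1,000,000; years in business 10 < 25 → Compliance Certificate not required.
Art. II. operates from an industrially zoned site (not: is a home-based business); vehicles 18 > 14 → Regulatory Certificate not required.
Art. III. revenue $650,000 ≤ $1,350,000; sells alcoholic beverages → Operating Permit required.
Art. IV. years in business 10 ≤ 15; sells alcoholic beverages; does not offer valet parking → New Business Authorization not required.
Art. V. operates from an industrially zoned site; sells alcoholic beverages → Commercial Authorization required.
Art. VI. vehicles 18 ≤ 29; sells alcoholic beverages → exempt from Established Business Authorization.
Art. VII. vehicles 18 ≥ 6; years in business 10 > 8 → Small Fleet Certificate not required.
Art. VIII. years in business 10 ≥ 7; operates from an industrially zoned site; vehicles 18 > 11 → New Business License not required.
Art. IX. sells alcoholic beverages; revenue $650,000 ≤ $725,000; years in business 10 ≥ 7 → Municipal Registration required.
Art. X. years in business 10 > 7; revenue $650,000 > $250,000; operates from an industrially zoned site → Established Business Authorization required.
Art. XI. vehicles 18 ≥ 8; manufactures goods on the premises; sells alcoholic beverages → Municipal Certificate not required.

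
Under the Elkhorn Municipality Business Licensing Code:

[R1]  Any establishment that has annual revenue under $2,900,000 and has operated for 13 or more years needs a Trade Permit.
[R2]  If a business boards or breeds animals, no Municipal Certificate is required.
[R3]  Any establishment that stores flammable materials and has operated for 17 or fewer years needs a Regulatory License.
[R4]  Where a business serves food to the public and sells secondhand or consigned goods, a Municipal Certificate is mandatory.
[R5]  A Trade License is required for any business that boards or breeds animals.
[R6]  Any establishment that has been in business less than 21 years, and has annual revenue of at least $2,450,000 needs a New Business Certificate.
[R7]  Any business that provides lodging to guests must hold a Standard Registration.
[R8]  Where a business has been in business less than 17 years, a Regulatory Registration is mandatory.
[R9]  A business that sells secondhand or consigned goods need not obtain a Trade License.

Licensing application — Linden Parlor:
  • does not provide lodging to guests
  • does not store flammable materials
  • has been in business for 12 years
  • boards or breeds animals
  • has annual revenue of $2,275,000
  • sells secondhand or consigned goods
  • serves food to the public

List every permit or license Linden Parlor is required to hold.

[R1] revenue $2,275,000 < $2,900,000; years in business 12 < 13 → Trade Permit not required.
[R2] boards or breeds animals → exempt from Municipal Certificate.
[R3] does not store flammable materials; years in business 12 ≤ 17 → Regulatory License not required.
[R4] serves food to the public; sells secondhand or consigned goods → Municipal Certificate required.
[R5] boards or breeds animals → Trade License required.
[R6] years in business 12 < 21; revenue $2,275,000 < $2,450,000 → New Business Certificate not required.
[R7] does not provide lodging to guests → Standard Registration not required.
[R8] years in business 12 < 17 → Regulatory Registration required.
[R9] sells secondhand or consigned goods → exempt from Trade License.

Regulatory Registration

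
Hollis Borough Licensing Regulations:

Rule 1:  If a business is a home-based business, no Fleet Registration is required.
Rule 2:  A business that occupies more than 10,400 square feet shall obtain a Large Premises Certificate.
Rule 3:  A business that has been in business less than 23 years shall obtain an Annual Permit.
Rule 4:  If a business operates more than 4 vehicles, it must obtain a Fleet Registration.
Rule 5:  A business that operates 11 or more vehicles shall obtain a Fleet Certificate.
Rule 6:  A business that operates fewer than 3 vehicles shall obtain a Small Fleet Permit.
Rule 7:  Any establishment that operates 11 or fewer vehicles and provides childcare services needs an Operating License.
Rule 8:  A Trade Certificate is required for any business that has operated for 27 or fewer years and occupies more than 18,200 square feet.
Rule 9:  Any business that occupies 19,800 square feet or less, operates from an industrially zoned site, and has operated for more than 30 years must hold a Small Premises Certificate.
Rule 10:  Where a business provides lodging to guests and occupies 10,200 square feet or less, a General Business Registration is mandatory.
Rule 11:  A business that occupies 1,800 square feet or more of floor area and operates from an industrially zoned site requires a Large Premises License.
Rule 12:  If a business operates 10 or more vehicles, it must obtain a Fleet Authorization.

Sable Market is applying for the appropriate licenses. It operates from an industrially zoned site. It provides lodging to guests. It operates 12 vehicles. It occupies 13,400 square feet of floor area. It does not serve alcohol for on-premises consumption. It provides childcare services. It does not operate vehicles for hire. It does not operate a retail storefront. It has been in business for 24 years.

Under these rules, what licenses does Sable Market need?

Rule 1: operates from an industrially zoned site (not: is a home-based business) → Fleet Registration exemption does not apply.
Rule 2: floor area 13,400 square feet > 10,400 square feet → Large Premises Certificate required.
Rule 3: years in business 24 ≥ 23 → Annual Permit not required.
Rule 4: vehicles 12 > 4 → Fleet Registration required.
Rule 5: vehicles 12 ≥ 11 → Fleet Certificate required.
Rule 6: vehicles 12 ≥ 3 → Small Fleet Permit not required.
Rule 7: vehicles 12 > 11; provides childcare services → Operating License not required.
Rule 8: years in business 24 ≤ 27; floor area 13,400 square feet ≤ 18,200 square feet → Trade Certificate not required.
Rule 9: floor area 13,400 square feet ≤ 19,800 square feet; operates from an industrially zoned site; years in business 24 ≤ 30 → Small Premises Certificate not required.
Rule 10: provides lodging to guests; floor area 13,400 square feet > 10,200 square feet → General Business Registration not required.
Rule 11: floor area 13,400 square feet ≥ 1,800 square feet; operates from an industrially zoned site → Large Premises License required.
Rule 12: vehicles 12 ≥ 10 → Fleet Authorization required.

Fleet Authorization, Fleet Certificate, Fleet Registration, Large Premises Certificate, Large Premises License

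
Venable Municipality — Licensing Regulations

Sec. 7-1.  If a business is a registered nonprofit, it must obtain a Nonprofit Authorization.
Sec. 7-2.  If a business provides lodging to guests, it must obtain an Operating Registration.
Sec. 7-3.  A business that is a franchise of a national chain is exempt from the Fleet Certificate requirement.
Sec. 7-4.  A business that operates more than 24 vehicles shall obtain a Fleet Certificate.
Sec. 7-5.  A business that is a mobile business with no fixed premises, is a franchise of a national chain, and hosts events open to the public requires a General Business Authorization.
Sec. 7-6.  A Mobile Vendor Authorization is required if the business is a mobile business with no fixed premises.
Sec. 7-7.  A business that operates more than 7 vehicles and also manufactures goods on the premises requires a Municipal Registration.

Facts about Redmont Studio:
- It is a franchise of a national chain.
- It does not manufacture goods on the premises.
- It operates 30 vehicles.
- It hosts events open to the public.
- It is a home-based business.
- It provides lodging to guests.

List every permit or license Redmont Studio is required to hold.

Operating Registration

Sec. 7-1. is a franchise of a national chain (not: is a registered nonprofit) → Nonprofit Authorization not required.
Sec. 7-2. provides lodging to guests → Operating Registration required.
Sec. 7-3. is a franchise of a national chain → exempt from Fleet Certificate.
Sec. 7-4. vehicles 30 > 24 → Fleet Certificate required.
Sec. 7-5. is a home-based business (not: is a mobile business with no fixed premises); is a franchise of a national chain; hosts events open to the public → General Business Authorization not required.
Sec. 7-6. is a home-based business (not: is a mobile business with no fixed premises) → Mobile Vendor Authorization not required.
Sec. 7-7. vehicles 30 > 7; does not manufacture goods on the premises → Municipal Registration not required.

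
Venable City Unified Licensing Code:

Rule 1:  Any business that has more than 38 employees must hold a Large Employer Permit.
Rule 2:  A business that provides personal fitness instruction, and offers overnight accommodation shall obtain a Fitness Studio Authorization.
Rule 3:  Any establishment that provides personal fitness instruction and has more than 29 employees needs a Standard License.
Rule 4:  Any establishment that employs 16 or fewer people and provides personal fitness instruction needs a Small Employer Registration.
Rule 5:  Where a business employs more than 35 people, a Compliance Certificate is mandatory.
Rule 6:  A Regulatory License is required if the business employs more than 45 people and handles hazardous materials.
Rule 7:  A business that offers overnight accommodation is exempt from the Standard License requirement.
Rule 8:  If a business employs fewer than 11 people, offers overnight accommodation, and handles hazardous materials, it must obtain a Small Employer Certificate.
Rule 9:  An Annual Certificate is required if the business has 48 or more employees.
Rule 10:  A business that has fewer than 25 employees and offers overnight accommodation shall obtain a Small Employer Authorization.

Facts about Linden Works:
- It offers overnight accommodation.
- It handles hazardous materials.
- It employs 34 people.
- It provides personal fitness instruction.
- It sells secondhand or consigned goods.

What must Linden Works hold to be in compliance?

Rule 1: employees 34 ≤ 38 → Large Employer Permit not required.
Rule 2: provides personal fitness instruction; offers overnight accommodation → Fitness Studio Authorization required.
Rule 3: provides personal fitness instruction; employees 34 > 29 → Standard License required.
Rule 4: employees 34 > 16; provides personal fitness instruction → Small Employer Registration not required.
Rule 5: employees 34 ≤ 35 → Compliance Certificate not required.
Rule 6: employees 34 ≤ 45; handles hazardous materials → Regulatory License not required.
Rule 7: offers overnight accommodation → exempt from Standard License.
Rule 8: employees 34 ≥ 11; offers overnight accommodation; handles hazardous materials → Small Employer Certificate not required.
Rule 9: employees 34 < 48 → Annual Certificate not required.
Rule 10: employees 34 ≥ 25; offers overnight accommodation → Small Employer Authorization not required.

Fitness Studio Authorization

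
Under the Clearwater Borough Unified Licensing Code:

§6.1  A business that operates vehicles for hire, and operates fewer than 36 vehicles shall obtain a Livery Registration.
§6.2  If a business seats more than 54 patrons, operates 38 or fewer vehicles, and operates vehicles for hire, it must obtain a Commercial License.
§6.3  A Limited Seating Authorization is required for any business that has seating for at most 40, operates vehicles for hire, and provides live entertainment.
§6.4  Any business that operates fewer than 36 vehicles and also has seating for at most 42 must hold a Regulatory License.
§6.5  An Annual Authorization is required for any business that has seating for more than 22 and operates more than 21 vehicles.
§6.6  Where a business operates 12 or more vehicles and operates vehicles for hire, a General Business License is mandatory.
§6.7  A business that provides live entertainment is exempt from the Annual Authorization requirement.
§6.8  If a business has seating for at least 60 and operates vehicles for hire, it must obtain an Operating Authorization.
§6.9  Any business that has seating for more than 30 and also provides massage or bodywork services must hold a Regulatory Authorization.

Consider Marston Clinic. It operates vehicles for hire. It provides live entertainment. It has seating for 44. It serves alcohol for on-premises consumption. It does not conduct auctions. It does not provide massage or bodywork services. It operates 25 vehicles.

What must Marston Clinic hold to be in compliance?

§6.1 operates vehicles for hire; vehicles 25 < 36 → Livery Registration required.
§6.2 seating 44 ≤ 54; vehicles 25 ≤ 38; operates vehicles for hire → Commercial License not required.
§6.3 seating 44 > 40; operates vehicles for hire; provides live entertainment → Limited Seating Authorization not required.
§6.4 vehicles 25 < 36; seating 44 > 42 → Regulatory License not required.
§6.5 seating 44 > 22; vehicles 25 > 21 → Annual Authorization required.
§6.6 vehicles 25 ≥ 12; operates vehicles for hire → General Business License required.
§6.7 provides live entertainment → exempt from Annual Authorization.
§6.8 seating 44 < 60; operates vehicles for hire → Operating Authorization not required.
§6.9 seating 44 > 30; does not provide massage or bodywork services → Regulatory Authorization not required.

General Business License, Livery Registration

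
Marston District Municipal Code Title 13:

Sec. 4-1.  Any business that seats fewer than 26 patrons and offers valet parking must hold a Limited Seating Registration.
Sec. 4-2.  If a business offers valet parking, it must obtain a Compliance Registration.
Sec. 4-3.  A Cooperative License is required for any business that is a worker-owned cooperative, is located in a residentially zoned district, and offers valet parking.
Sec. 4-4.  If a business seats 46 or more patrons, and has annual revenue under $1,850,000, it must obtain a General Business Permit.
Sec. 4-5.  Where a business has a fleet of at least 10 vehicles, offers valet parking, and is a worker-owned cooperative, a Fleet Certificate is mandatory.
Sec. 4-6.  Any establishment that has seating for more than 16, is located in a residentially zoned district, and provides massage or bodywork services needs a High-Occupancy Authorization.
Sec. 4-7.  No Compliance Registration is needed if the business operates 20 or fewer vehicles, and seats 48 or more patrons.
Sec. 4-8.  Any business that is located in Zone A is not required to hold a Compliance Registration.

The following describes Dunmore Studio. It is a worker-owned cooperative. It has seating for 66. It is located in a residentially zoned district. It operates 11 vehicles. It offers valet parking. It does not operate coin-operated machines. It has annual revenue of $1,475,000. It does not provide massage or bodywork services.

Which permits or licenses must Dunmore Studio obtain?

Cooperative License, Fleet Certificate, General Business Permit

Sec. 4-1. seating 66 ≥ 26; offers valet parking → Limited Seating Registration not required.
Sec. 4-2. offers valet parking → Compliance Registration required.
Sec. 4-3. is a worker-owned cooperative; is located in a residentially zoned district; offers valet parking → Cooperative License required.
Sec. 4-4. seating 66 ≥ 46; revenue $1,475,000 < $1,850,000 → General Business Permit required.
Sec. 4-5. vehicles 11 ≥ 10; offers valet parking; is a worker-owned cooperative → Fleet Certificate required.
Sec. 4-6. seating 66 > 16; is located in a residentially zoned district; does not provide massage or bodywork services → High-Occupancy Authorization not required.
Sec. 4-7. vehicles 11 ≤ 20; seating 66 ≥ 48 → exempt from Compliance Registration.
Sec. 4-8. is located in a residentially zoned district (not: is located in Zone A) → Compliance Registration exemption does not apply.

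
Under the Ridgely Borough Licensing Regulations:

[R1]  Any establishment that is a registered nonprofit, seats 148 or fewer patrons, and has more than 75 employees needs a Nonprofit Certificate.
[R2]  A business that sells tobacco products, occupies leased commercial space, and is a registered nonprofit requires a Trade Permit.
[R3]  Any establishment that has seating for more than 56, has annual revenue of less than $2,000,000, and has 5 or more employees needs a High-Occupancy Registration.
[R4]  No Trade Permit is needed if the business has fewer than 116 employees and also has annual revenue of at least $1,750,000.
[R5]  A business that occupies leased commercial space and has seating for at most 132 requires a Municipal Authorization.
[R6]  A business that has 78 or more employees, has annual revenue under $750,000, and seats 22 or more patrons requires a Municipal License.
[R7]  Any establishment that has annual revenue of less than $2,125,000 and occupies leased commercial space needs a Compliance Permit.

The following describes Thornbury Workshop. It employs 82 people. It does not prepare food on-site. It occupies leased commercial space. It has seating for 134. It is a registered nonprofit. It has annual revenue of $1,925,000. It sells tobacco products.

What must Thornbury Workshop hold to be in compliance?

Compliance Permit, High-Occupancy Registration, Nonprofit Certificate

[R1] is a registered nonprofit; seating 134 ≤ 148; employees 82 > 75 → Nonprofit Certificate required.
[R2] sells tobacco products; occupies leased commercial space; is a registered nonprofit → Trade Permit required.
[R3] seating 134 > 56; revenue $1,925,000 < $2,000,000; employees 82 ≥ 5 → High-Occupancy Registration required.
[R4] employees 82 < 116; revenue $1,925,000 ≥ $1,750,000 → exempt from Trade Permit.
[R5] occupies leased commercial space; seating 134 > 132 → Municipal Authorization not required.
[R6] employees 82 ≥ 78; revenue $1,925,000 ≥ $750,000; seating 134 ≥ 22 → Municipal License not required.
[R7] revenue $1,925,000 < $2,125,000; occupies leased commercial space → Compliance Permit required.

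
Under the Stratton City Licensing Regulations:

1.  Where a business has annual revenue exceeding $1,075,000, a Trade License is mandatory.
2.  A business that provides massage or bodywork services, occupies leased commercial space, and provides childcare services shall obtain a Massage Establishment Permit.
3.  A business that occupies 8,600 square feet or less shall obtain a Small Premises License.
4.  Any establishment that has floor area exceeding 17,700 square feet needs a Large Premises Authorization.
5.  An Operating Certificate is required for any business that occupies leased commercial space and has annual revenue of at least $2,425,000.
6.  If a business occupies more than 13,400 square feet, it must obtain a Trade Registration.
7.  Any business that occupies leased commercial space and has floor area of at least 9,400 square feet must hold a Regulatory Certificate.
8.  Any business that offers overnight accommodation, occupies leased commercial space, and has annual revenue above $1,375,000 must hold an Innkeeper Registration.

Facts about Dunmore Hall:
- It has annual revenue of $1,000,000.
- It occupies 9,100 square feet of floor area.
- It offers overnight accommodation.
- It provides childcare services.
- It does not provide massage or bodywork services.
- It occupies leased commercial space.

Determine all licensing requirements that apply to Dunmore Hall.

1. revenue $1,000,000 ≤ $1,075,000 → Trade License not required.
2. does not provide massage or bodywork services; occupies leased commercial space; provides childcare services → Massage Establishment Permit not required.
3. floor area 9,100 square feet > 8,600 square feet → Small Premises License not required.
4. floor area 9,100 square feet ≤ 17,700 square feet → Large Premises Authorization not required.
5. occupies leased commercial space; revenue $1,000,000 < $2,425,000 → Operating Certificate not required.
6. floor area 9,100 square feet ≤ 13,400 square feet → Trade Registration not required.
7. occupies leased commercial space; floor area 9,100 square feet < 9,400 square feet → Regulatory Certificate not required.
8. offers overnight accommodation; occupies leased commercial space; revenue $1,000,000 ≤ $1,375,000 → Innkeeper Registration not required.

None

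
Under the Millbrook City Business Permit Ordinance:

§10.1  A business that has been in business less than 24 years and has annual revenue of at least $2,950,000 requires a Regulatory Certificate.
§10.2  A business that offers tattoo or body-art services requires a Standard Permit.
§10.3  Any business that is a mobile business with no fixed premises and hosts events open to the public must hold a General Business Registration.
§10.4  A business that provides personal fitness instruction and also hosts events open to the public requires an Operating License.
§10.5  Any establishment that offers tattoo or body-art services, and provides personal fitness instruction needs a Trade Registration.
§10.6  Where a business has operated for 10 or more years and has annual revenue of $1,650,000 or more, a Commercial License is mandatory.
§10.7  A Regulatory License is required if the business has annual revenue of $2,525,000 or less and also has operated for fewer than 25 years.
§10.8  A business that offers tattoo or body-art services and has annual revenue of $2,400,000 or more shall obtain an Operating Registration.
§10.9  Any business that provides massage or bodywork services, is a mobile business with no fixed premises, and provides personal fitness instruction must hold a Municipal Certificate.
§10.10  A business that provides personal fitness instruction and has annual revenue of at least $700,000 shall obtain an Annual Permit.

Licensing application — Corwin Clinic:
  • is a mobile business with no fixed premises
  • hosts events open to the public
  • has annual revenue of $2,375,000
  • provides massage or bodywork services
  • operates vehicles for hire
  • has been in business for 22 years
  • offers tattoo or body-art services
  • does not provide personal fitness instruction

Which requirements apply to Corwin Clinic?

Commercial License, General Business Registration, Regulatory License, Standard Permit

§10.1 years in business 22 < 24; revenue $2,375,000 < $2,950,000 → Regulatory Certificate not required.
§10.2 offers tattoo or body-art services → Standard Permit required.
§10.3 is a mobile business with no fixed premises; hosts events open to the public → General Business Registration required.
§10.4 does not provide personal fitness instruction; hosts events open to the public → Operating License not required.
§10.5 offers tattoo or body-art services; does not provide personal fitness instruction → Trade Registration not required.
§10.6 years in business 22 ≥ 10; revenue $2,375,000 ≥ $1,650,000 → Commercial License required.
§10.7 revenue $2,375,000 ≤ $2,525,000; years in business 22 < 25 → Regulatory License required.
§10.8 offers tattoo or body-art services; revenue $2,375,000 < $2,400,000 → Operating Registration not required.
§10.9 provides massage or bodywork services; is a mobile business with no fixed premises; does not provide personal fitness instruction → Municipal Certificate not required.
§10.10 does not provide personal fitness instruction; revenue $2,375,000 ≥ $700,000 → Annual Permit not required.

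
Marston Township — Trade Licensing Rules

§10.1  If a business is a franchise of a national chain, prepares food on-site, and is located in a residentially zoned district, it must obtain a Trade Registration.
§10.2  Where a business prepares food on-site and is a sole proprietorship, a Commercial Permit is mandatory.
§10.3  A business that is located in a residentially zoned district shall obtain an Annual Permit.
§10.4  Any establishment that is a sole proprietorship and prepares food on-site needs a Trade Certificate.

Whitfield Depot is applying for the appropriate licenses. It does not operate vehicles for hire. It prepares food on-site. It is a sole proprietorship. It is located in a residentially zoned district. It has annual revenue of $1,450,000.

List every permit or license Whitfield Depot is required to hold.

Annual Permit, Commercial Permit, Trade Certificate

§10.1 is a sole proprietorship (not: is a franchise of a national chain); prepares food on-site; is located in a residentially zoned district → Trade Registration not required.
§10.2 prepares food on-site; is a sole proprietorship → Commercial Permit required.
§10.3 is located in a residentially zoned district → Annual Permit required.
§10.4 is a sole proprietorship; prepares food on-site → Trade Certificate required.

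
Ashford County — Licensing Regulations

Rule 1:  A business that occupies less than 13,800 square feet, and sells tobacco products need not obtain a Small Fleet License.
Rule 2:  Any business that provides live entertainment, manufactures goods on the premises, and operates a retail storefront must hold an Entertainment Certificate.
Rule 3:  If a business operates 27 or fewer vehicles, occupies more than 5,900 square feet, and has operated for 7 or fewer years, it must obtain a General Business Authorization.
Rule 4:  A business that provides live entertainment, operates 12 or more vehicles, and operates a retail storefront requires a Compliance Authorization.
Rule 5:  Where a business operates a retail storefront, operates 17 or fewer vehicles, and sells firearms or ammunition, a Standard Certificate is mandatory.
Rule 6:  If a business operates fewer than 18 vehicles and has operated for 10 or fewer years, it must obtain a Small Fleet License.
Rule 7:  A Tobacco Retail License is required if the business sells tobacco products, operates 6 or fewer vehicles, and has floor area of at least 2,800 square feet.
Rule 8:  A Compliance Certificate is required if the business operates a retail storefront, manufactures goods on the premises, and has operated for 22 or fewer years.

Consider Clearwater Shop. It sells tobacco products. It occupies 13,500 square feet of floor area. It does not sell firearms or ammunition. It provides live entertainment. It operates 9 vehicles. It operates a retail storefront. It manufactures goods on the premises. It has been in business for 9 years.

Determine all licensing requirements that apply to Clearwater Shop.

Compliance Certificate, Entertainment Certificate

Rule 1: floor area 13,500 square feet < 13,800 square feet; sells tobacco products → exempt from Small Fleet License.
Rule 2: provides live entertainment; manufactures goods on the premises; operates a retail storefront → Entertainment Certificate required.
Rule 3: vehicles 9 ≤ 27; floor area 13,500 square feet > 5,900 square feet; years in business 9 > 7 → General Business Authorization not required.
Rule 4: provides live entertainment; vehicles 9 < 12; operates a retail storefront → Compliance Authorization not required.
Rule 5: operates a retail storefront; vehicles 9 ≤ 17; does not sell firearms or ammunition → Standard Certificate not required.
Rule 6: vehicles 9 < 18; years in business 9 ≤ 10 → Small Fleet License required.
Rule 7: sells tobacco products; vehicles 9 > 6; floor area 13,500 square feet ≥ 2,800 square feet → Tobacco Retail License not required.
Rule 8: operates a retail storefront; manufactures goods on the premises; years in business 9 ≤ 22 → Compliance Certificate required.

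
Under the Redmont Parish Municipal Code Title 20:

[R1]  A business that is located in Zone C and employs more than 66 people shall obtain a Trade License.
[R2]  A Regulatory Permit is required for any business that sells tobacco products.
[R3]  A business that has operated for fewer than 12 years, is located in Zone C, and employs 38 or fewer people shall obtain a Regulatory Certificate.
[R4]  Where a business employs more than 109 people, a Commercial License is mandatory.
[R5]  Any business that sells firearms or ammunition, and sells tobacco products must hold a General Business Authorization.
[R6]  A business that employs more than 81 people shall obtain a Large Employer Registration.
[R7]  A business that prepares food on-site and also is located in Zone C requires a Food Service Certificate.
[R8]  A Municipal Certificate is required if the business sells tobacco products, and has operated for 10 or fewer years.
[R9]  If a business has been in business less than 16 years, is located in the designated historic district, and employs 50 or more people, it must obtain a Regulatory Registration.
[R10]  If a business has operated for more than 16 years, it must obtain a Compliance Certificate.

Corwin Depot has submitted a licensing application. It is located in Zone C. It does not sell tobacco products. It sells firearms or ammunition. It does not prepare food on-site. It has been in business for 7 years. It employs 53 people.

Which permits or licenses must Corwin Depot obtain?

None

[R1] is located in Zone C; employees 53 ≤ 66 → Trade License not required.
[R2] does not sell tobacco products → Regulatory Permit not required.
[R3] years in business 7 < 12; is located in Zone C; employees 53 > 38 → Regulatory Certificate not required.
[R4] employees 53 ≤ 109 → Commercial License not required.
[R5] sells firearms or ammunition; does not sell tobacco products → General Business Authorization not required.
[R6] employees 53 ≤ 81 → Large Employer Registration not required.
[R7] does not prepare food on-site; is located in Zone C → Food Service Certificate not required.
[R8] does not sell tobacco products; years in business 7 ≤ 10 → Municipal Certificate not required.
[R9] years in business 7 < 16; is located in Zone C (not: is located in the designated historic district); employees 53 ≥ 50 → Regulatory Registration not required.
[R10] years in business 7 ≤ 16 → Compliance Certificate not required.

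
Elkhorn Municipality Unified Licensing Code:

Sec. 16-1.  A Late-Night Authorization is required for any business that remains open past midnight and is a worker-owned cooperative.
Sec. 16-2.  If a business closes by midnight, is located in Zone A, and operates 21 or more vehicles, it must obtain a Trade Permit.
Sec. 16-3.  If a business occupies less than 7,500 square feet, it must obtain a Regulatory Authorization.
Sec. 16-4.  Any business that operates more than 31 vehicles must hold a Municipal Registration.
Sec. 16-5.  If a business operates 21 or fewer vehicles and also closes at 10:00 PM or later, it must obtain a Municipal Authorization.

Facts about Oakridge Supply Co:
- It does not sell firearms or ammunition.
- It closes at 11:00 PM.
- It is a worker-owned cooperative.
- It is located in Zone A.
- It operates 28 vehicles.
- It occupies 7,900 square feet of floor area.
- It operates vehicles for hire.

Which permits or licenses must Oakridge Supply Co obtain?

Trade Permit

Sec. 16-1. closes 11:00 PM, at/before midnight; is a worker-owned cooperative → Late-Night Authorization not required.
Sec. 16-2. closes 11:00 PM, at/before midnight; is located in Zone A; vehicles 28 ≥ 21 → Trade Permit required.
Sec. 16-3. floor area 7,900 square feet ≥ 7,500 square feet → Regulatory Authorization not required.
Sec. 16-4. vehicles 28 ≤ 31 → Municipal Registration not required.
Sec. 16-5. vehicles 28 > 21; closes 11:00 PM, after 10:00 PM → Municipal Authorization not required.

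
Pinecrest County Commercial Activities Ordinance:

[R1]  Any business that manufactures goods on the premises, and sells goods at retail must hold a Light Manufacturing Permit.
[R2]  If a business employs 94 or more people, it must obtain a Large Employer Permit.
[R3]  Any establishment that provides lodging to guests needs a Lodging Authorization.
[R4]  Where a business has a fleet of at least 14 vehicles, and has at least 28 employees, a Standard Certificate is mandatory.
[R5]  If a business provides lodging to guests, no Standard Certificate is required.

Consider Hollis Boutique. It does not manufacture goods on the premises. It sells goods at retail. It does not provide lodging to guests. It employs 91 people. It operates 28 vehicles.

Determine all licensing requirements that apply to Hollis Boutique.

Standard Certificate

[R1] does not manufacture goods on the premises; sells goods at retail → Light Manufacturing Permit not required.
[R2] employees 91 < 94 → Large Employer Permit not required.
[R3] does not provide lodging to guests → Lodging Authorization not required.
[R4] vehicles 28 ≥ 14; employees 91 ≥ 28 → Standard Certificate required.
[R5] does not provide lodging to guests → Standard Certificate exemption does not apply.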